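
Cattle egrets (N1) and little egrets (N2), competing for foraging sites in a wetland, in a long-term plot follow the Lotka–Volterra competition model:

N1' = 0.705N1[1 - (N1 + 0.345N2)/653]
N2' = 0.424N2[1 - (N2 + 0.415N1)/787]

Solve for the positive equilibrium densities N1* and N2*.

Setting both brackets to zero gives the nullclines N1 + 0.345N2 = 653 and 0.415N1 + N2 = 787.
Substituting N2 = 787 - 0.415N1 into the first: N1(1 - 0.345·0.415) = 653 - 0.345·787.
So N1* = 381/0.857 = 445, and then N2* = 787 - 0.415·445 = 602.

N1* ≈ 445, N2* ≈ 602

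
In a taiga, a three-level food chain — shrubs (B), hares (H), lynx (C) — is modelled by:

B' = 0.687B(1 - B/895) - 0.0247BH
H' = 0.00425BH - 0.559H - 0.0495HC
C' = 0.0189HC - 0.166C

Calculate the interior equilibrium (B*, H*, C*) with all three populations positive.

From dC/dt = 0: 0.0189H* = 0.166, so H* = 8.78.
From dB/dt = 0: 0.687(1 - B*/895) = 0.0247·8.78, giving B* = 895·(1 - 0.316) = 612.
From dH/dt = 0: 0.00425·612 - 0.559 = 0.0495C*, so C* = 2.04/0.0495 = 41.3.

B* ≈ 612, H* ≈ 8.78, C* ≈ 41.3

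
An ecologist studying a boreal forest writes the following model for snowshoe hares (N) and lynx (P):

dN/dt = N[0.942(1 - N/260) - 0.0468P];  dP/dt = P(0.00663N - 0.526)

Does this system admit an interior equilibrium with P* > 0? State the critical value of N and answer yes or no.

The predator equation gives dP/dt > 0 only when N > 0.526/0.00663 = 79.3.
Without the predator, N → K = 260. Since 260 > 79.3, the predator can invade and persist.

Threshold N = 79.3; K > 79.3, so yes, the predator persists.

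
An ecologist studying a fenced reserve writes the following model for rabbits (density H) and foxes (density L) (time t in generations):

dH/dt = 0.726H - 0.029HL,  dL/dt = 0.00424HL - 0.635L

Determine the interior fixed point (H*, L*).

H* ≈ 150, L* ≈ 25

Set dL/dt = 0 with L > 0: 0.00424H - 0.635 = 0, so H* = 0.635/0.00424 = 150.
Set dH/dt = 0 with H > 0: 0.726 - 0.029L = 0, so L* = 0.726/0.029 = 25.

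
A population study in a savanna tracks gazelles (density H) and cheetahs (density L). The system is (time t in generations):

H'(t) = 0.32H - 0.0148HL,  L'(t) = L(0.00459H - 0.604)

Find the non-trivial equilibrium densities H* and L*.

H* ≈ 132, L* ≈ 21.6

Set dL/dt = 0 with L > 0: 0.00459H - 0.604 = 0, so H* = 0.604/0.00459 = 132.
Set dH/dt = 0 with H > 0: 0.32 - 0.0148L = 0, so L* = 0.32/0.0148 = 21.6.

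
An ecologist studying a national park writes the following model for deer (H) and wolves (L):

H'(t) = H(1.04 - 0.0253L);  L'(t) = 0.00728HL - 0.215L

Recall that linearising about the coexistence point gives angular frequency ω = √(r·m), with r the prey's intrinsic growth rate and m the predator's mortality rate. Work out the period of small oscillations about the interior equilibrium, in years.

T ≈ 13.3 years

Here r = 1.04 and m = 0.215, so r·m = 0.224.
ω = √0.224 = 0.473 per year, hence T = 2π/ω ≈ 13.3 years.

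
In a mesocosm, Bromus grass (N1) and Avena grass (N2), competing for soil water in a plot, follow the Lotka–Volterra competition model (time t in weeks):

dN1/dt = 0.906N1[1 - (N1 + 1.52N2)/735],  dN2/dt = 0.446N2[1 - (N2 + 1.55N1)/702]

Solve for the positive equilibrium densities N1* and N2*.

N1* ≈ 245, N2* ≈ 322

Setting both brackets to zero gives the nullclines N1 + 1.52N2 = 735 and 1.55N1 + N2 = 702.
Substituting N2 = 702 - 1.55N1 into the first: N1(1 - 1.52·1.55) = 735 - 1.52·702.
So N1* = -332/-1.36 = 245, and then N2* = 702 - 1.55·245 = 322.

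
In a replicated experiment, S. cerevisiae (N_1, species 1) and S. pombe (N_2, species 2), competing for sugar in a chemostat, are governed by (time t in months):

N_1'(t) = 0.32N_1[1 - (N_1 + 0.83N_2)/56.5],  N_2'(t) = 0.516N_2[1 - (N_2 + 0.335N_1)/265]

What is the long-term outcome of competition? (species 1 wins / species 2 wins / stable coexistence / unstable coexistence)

Compare the nullcline intercepts: K1/α12 = 56.5/0.83 = 68.1 < K2 = 265; K2/α21 = 265/0.335 = 791 > K1 = 56.5.
Since the inequalities point opposite ways, species 2 can invade but species 1 cannot.

species 2 excludes species 1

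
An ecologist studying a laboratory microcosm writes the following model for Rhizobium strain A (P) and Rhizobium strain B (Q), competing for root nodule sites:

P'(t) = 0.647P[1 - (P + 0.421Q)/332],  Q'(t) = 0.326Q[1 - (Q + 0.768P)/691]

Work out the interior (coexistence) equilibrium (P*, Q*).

P* ≈ 60.7, Q* ≈ 644

Setting both brackets to zero gives the nullclines P + 0.421Q = 332 and 0.768P + Q = 691.
Substituting Q = 691 - 0.768P into the first: P(1 - 0.421·0.768) = 332 - 0.421·691.
So P* = 41.1/0.677 = 60.7, and then Q* = 691 - 0.768·60.7 = 644.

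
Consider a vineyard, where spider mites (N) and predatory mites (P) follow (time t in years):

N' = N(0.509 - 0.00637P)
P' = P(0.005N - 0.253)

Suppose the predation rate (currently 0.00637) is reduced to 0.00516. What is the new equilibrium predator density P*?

P* ≈ 98.6

At the interior fixed point, setting dN/dt = 0 with N > 0 fixes P* = (prey growth rate)/(NP coefficient) — independent of the other coefficients.
With the change, P* = 0.509/0.00516 = 98.6; it rises from 79.9.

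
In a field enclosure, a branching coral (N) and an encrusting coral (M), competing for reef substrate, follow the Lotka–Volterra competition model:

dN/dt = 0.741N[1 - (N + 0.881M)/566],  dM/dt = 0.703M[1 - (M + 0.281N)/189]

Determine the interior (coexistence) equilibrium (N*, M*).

Setting both brackets to zero gives the nullclines N + 0.881M = 566 and 0.281N + M = 189.
Substituting M = 189 - 0.281N into the first: N(1 - 0.881·0.281) = 566 - 0.881·189.
So N* = 399/0.752 = 531, and then M* = 189 - 0.281·531 = 39.8.

N* ≈ 531, M* ≈ 39.8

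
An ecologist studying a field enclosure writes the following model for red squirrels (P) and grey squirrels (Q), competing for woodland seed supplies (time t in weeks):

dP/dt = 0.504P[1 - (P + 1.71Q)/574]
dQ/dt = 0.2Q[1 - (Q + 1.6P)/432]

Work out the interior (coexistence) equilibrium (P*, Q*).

Setting both brackets to zero gives the nullclines P + 1.71Q = 574 and 1.6P + Q = 432.
Substituting Q = 432 - 1.6P into the first: P(1 - 1.71·1.6) = 574 - 1.71·432.
So P* = -165/-1.74 = 94.9, and then Q* = 432 - 1.6·94.9 = 280.

P* ≈ 94.9, Q* ≈ 280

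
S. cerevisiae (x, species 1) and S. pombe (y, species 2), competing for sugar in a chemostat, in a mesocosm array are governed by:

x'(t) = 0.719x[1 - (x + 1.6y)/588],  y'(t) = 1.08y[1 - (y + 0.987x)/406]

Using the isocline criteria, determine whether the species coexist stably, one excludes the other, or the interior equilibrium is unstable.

unstable coexistence (outcome depends on initial conditions)

Compare the nullcline intercepts: K1/α12 = 588/1.6 = 368 < K2 = 406; K2/α21 = 406/0.987 = 411 < K1 = 588.
Since both are reversed, neither can invade when rare; the interior point is a saddle.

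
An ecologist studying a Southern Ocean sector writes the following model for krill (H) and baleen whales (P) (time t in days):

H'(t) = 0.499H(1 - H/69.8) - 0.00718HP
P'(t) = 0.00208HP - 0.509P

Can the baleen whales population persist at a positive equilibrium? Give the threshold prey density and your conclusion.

The predator equation gives dP/dt > 0 only when H > 0.509/0.00208 = 245.
Without the predator, H → K = 69.8. Since 69.8 < 245, the predator cannot invade.

Threshold H = 245; K < 245, so no, the predator goes extinct.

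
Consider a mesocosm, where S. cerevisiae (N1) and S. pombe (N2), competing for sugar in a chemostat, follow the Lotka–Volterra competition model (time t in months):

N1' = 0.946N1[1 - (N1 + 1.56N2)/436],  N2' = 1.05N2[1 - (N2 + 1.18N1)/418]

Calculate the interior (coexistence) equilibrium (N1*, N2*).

Setting both brackets to zero gives the nullclines N1 + 1.56N2 = 436 and 1.18N1 + N2 = 418.
Substituting N2 = 418 - 1.18N1 into the first: N1(1 - 1.56·1.18) = 436 - 1.56·418.
So N1* = -216/-0.841 = 257, and then N2* = 418 - 1.18·257 = 115.

N1* ≈ 257, N2* ≈ 115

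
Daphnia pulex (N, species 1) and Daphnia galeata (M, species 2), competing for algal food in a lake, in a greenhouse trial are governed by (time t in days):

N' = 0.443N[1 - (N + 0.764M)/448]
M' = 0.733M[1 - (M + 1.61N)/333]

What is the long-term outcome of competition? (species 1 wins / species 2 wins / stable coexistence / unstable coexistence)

Compare the nullcline intercepts: K1/α12 = 448/0.764 = 586 > K2 = 333; K2/α21 = 333/1.61 = 207 < K1 = 448.
Since the inequalities point opposite ways, species 1 can invade but species 2 cannot.

species 1 excludes species 2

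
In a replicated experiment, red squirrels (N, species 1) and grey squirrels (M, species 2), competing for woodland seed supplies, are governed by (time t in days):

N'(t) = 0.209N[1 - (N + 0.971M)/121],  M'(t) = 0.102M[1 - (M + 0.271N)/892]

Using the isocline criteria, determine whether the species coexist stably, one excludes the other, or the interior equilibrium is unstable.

Compare the nullcline intercepts: K1/α12 = 121/0.971 = 125 < K2 = 892; K2/α21 = 892/0.271 = 3290 > K1 = 121.
Since the inequalities point opposite ways, species 2 can invade but species 1 cannot.

species 2 excludes species 1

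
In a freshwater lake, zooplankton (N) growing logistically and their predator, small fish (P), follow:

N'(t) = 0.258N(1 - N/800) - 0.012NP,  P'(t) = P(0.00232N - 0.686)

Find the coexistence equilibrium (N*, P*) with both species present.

N* ≈ 296, P* ≈ 13.6

From dP/dt = 0 with P > 0: 0.00232N* = 0.686, so N* = 296.
Substitute into dN/dt = 0: 0.258(1 - 296/800) = 0.012P*.
The bracket is 0.63, giving P* = 0.163/0.012 = 13.6.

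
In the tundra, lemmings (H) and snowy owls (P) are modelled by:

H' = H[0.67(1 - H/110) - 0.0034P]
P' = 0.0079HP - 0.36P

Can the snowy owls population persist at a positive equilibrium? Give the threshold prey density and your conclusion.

Threshold H = 45.6; K > 45.6, so yes, the predator persists.

The predator equation gives dP/dt > 0 only when H > 0.36/0.0079 = 45.6.
Without the predator, H → K = 110. Since 110 > 45.6, the predator can invade and persist.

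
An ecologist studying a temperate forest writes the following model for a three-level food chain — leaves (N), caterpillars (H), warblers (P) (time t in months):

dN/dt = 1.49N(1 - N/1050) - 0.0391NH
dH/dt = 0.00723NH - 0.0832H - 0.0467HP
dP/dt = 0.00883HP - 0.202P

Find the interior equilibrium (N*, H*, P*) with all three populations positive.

From dP/dt = 0: 0.00883H* = 0.202, so H* = 22.9.
From dN/dt = 0: 1.49(1 - N*/1050) = 0.0391·22.9, giving N* = 1050·(1 - 0.6) = 420.
From dH/dt = 0: 0.00723·420 - 0.0832 = 0.0467P*, so P* = 2.95/0.0467 = 63.2.

N* ≈ 420, H* ≈ 22.9, P* ≈ 63.2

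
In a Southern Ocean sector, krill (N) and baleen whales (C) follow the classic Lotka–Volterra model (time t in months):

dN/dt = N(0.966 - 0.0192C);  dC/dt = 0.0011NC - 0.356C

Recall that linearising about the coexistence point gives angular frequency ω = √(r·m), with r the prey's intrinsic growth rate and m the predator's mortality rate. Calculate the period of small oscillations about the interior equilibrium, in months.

Here r = 0.966 and m = 0.356, so r·m = 0.344.
ω = √0.344 = 0.586 per month, hence T = 2π/ω ≈ 10.7 months.

T ≈ 10.7 months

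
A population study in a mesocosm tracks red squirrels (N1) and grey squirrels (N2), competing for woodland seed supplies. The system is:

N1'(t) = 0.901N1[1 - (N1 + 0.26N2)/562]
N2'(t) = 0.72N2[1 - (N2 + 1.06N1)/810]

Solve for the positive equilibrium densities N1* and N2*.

N1* ≈ 485, N2* ≈ 296

Setting both brackets to zero gives the nullclines N1 + 0.26N2 = 562 and 1.06N1 + N2 = 810.
Substituting N2 = 810 - 1.06N1 into the first: N1(1 - 0.26·1.06) = 562 - 0.26·810.
So N1* = 351/0.724 = 485, and then N2* = 810 - 1.06·485 = 296.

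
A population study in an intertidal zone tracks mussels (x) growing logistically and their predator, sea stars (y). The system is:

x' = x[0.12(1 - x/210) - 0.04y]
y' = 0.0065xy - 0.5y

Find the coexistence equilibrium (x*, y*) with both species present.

From dy/dt = 0 with y > 0: 0.0065x* = 0.5, so x* = 76.9.
Substitute into dx/dt = 0: 0.12(1 - 76.9/210) = 0.04y*.
The bracket is 0.634, giving y* = 0.076/0.04 = 1.9.

x* ≈ 76.9, y* ≈ 1.9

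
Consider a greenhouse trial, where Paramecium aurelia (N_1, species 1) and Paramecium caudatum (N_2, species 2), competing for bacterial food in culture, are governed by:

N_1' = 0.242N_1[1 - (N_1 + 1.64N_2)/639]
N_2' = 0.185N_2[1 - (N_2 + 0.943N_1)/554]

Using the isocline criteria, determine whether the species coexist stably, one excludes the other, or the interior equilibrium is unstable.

Compare the nullcline intercepts: K1/α12 = 639/1.64 = 390 < K2 = 554; K2/α21 = 554/0.943 = 587 < K1 = 639.
Since both are reversed, neither can invade when rare; the interior point is a saddle.

unstable coexistence (outcome depends on initial conditions)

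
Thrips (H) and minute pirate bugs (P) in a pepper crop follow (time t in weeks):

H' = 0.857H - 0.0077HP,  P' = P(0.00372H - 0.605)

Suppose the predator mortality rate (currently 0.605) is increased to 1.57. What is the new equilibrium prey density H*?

At the interior fixed point, setting dP/dt = 0 with P > 0 fixes H* = (predator death rate)/(HP coefficient) — independent of the other coefficients.
With the change, H* = 1.57/0.00372 = 422; it rises from 163.

H* ≈ 422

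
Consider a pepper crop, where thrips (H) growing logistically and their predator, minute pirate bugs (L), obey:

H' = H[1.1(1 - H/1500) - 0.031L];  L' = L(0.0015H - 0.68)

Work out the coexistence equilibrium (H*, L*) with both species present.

H* ≈ 453, L* ≈ 24.8

From dL/dt = 0 with L > 0: 0.0015H* = 0.68, so H* = 453.
Substitute into dH/dt = 0: 1.1(1 - 453/1500) = 0.031L*.
The bracket is 0.698, giving L* = 0.768/0.031 = 24.8.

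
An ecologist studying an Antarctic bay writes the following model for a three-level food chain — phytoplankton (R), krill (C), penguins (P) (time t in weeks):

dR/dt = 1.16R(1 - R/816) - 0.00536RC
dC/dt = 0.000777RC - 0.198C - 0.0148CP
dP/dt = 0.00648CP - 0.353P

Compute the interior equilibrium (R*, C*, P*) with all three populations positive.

R* ≈ 611, C* ≈ 54.5, P* ≈ 18.7

From dP/dt = 0: 0.00648C* = 0.353, so C* = 54.5.
From dR/dt = 0: 1.16(1 - R*/816) = 0.00536·54.5, giving R* = 816·(1 - 0.252) = 611.
From dC/dt = 0: 0.000777·611 - 0.198 = 0.0148P*, so P* = 0.276/0.0148 = 18.7.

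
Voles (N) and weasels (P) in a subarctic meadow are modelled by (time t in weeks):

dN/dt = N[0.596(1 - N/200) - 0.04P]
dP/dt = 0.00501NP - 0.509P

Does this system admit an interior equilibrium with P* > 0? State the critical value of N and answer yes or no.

The predator equation gives dP/dt > 0 only when N > 0.509/0.00501 = 102.
Without the predator, N → K = 200. Since 200 > 102, the predator can invade and persist.

Threshold N = 102; K > 102, so yes, the predator persists.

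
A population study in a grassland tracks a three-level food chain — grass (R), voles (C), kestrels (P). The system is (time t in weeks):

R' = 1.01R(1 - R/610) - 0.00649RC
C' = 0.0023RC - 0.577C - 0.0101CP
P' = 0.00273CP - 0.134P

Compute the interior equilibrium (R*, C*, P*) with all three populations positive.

R* ≈ 418, C* ≈ 49.1, P* ≈ 38

From dP/dt = 0: 0.00273C* = 0.134, so C* = 49.1.
From dR/dt = 0: 1.01(1 - R*/610) = 0.00649·49.1, giving R* = 610·(1 - 0.315) = 418.
From dC/dt = 0: 0.0023·418 - 0.577 = 0.0101P*, so P* = 0.383/0.0101 = 38.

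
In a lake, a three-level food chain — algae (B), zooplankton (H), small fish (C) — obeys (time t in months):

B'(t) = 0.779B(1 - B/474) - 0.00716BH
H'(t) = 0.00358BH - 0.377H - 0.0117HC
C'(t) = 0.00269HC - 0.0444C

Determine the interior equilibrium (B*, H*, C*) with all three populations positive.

From dC/dt = 0: 0.00269H* = 0.0444, so H* = 16.5.
From dB/dt = 0: 0.779(1 - B*/474) = 0.00716·16.5, giving B* = 474·(1 - 0.152) = 402.
From dH/dt = 0: 0.00358·402 - 0.377 = 0.0117C*, so C* = 1.06/0.0117 = 90.8.

B* ≈ 402, H* ≈ 16.5, C* ≈ 90.8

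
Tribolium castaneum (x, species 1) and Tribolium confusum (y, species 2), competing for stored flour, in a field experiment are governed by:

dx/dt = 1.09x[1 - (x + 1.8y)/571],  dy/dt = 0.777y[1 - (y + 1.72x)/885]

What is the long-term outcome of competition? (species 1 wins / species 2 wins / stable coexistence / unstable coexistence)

Compare the nullcline intercepts: K1/α12 = 571/1.8 = 317 < K2 = 885; K2/α21 = 885/1.72 = 515 < K1 = 571.
Since both are reversed, neither can invade when rare; the interior point is a saddle.

unstable coexistence (outcome depends on initial conditions)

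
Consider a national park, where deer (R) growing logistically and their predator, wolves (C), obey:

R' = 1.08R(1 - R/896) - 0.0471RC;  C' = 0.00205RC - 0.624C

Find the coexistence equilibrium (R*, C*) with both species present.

R* ≈ 304, C* ≈ 15.1

From dC/dt = 0 with C > 0: 0.00205R* = 0.624, so R* = 304.
Substitute into dR/dt = 0: 1.08(1 - 304/896) = 0.0471C*.
The bracket is 0.66, giving C* = 0.713/0.0471 = 15.1.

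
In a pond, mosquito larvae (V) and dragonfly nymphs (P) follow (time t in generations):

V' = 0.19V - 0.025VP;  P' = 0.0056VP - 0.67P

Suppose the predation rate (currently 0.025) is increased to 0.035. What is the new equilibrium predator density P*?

At the interior fixed point, setting dV/dt = 0 with V > 0 fixes P* = (prey growth rate)/(VP coefficient) — independent of the other coefficients.
With the change, P* = 0.19/0.035 = 5.43; it falls from 7.6.

P* ≈ 5.43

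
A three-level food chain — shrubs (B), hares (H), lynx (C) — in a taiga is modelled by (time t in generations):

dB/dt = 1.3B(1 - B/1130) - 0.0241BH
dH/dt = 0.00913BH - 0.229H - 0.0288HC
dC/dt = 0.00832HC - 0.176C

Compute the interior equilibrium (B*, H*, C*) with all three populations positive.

B* ≈ 687, H* ≈ 21.2, C* ≈ 210

From dC/dt = 0: 0.00832H* = 0.176, so H* = 21.2.
From dB/dt = 0: 1.3(1 - B*/1130) = 0.0241·21.2, giving B* = 1130·(1 - 0.392) = 687.
From dH/dt = 0: 0.00913·687 - 0.229 = 0.0288C*, so C* = 6.04/0.0288 = 210.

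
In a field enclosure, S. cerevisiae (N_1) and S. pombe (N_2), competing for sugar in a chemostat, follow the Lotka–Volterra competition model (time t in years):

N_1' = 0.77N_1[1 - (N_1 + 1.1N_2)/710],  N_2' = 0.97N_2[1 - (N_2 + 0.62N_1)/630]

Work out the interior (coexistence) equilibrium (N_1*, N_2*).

N_1* ≈ 53.5, N_2* ≈ 597

Setting both brackets to zero gives the nullclines N_1 + 1.1N_2 = 710 and 0.62N_1 + N_2 = 630.
Substituting N_2 = 630 - 0.62N_1 into the first: N_1(1 - 1.1·0.62) = 710 - 1.1·630.
So N_1* = 17/0.318 = 53.5, and then N_2* = 630 - 0.62·53.5 = 597.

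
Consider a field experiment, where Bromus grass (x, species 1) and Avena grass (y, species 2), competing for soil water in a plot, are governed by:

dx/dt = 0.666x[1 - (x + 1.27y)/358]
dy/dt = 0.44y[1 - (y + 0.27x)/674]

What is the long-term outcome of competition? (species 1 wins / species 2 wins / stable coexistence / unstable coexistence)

Compare the nullcline intercepts: K1/α12 = 358/1.27 = 282 < K2 = 674; K2/α21 = 674/0.27 = 2500 > K1 = 358.
Since the inequalities point opposite ways, species 2 can invade but species 1 cannot.

species 2 excludes species 1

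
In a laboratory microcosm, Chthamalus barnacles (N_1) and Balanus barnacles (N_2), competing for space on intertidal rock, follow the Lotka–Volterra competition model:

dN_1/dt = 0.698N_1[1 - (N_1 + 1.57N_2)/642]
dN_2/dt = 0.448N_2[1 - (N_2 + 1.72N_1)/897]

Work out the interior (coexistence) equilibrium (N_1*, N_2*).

Setting both brackets to zero gives the nullclines N_1 + 1.57N_2 = 642 and 1.72N_1 + N_2 = 897.
Substituting N_2 = 897 - 1.72N_1 into the first: N_1(1 - 1.57·1.72) = 642 - 1.57·897.
So N_1* = -766/-1.7 = 451, and then N_2* = 897 - 1.72·451 = 122.

N_1* ≈ 451, N_2* ≈ 122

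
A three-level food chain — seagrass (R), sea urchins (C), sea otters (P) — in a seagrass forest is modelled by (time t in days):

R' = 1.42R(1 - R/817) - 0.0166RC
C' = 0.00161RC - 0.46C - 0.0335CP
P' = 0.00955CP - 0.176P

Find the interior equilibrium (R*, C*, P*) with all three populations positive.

From dP/dt = 0: 0.00955C* = 0.176, so C* = 18.4.
From dR/dt = 0: 1.42(1 - R*/817) = 0.0166·18.4, giving R* = 817·(1 - 0.215) = 641.
From dC/dt = 0: 0.00161·641 - 0.46 = 0.0335P*, so P* = 0.572/0.0335 = 17.1.

R* ≈ 641, C* ≈ 18.4, P* ≈ 17.1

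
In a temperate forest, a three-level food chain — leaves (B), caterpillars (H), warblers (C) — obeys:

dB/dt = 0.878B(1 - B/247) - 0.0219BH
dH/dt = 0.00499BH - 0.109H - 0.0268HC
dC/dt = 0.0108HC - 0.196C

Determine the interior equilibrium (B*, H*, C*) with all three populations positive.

B* ≈ 135, H* ≈ 18.1, C* ≈ 21.1

From dC/dt = 0: 0.0108H* = 0.196, so H* = 18.1.
From dB/dt = 0: 0.878(1 - B*/247) = 0.0219·18.1, giving B* = 247·(1 - 0.453) = 135.
From dH/dt = 0: 0.00499·135 - 0.109 = 0.0268C*, so C* = 0.566/0.0268 = 21.1.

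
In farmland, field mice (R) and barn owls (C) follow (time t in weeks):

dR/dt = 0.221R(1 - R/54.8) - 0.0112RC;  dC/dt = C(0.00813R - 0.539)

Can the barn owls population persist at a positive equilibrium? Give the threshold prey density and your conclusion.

Threshold R = 66.3; K < 66.3, so no, the predator goes extinct.

The predator equation gives dC/dt > 0 only when R > 0.539/0.00813 = 66.3.
Without the predator, R → K = 54.8. Since 54.8 < 66.3, the predator cannot invade.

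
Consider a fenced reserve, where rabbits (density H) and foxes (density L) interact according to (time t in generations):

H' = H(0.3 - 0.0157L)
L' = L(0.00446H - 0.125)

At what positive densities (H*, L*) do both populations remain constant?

H* ≈ 28, L* ≈ 19.1

Set dL/dt = 0 with L > 0: 0.00446H - 0.125 = 0, so H* = 0.125/0.00446 = 28.
Set dH/dt = 0 with H > 0: 0.3 - 0.0157L = 0, so L* = 0.3/0.0157 = 19.1.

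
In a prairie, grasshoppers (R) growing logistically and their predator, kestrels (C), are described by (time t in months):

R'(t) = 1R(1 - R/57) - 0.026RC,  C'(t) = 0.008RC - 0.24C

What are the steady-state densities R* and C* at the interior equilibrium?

R* ≈ 30, C* ≈ 18.2

From dC/dt = 0 with C > 0: 0.008R* = 0.24, so R* = 30.
Substitute into dR/dt = 0: 1(1 - 30/57) = 0.026C*.
The bracket is 0.474, giving C* = 0.474/0.026 = 18.2.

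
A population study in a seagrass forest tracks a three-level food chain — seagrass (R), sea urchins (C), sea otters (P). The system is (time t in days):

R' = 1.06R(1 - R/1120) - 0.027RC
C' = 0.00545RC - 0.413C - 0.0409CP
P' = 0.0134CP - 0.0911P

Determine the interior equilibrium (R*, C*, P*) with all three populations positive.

R* ≈ 926, C* ≈ 6.8, P* ≈ 113

From dP/dt = 0: 0.0134C* = 0.0911, so C* = 6.8.
From dR/dt = 0: 1.06(1 - R*/1120) = 0.027·6.8, giving R* = 1120·(1 - 0.173) = 926.
From dC/dt = 0: 0.00545·926 - 0.413 = 0.0409P*, so P* = 4.63/0.0409 = 113.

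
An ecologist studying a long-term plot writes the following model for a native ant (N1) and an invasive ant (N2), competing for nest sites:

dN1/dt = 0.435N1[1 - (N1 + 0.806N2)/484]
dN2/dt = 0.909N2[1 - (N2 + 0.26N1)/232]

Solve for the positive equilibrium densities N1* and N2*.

Setting both brackets to zero gives the nullclines N1 + 0.806N2 = 484 and 0.26N1 + N2 = 232.
Substituting N2 = 232 - 0.26N1 into the first: N1(1 - 0.806·0.26) = 484 - 0.806·232.
So N1* = 297/0.79 = 376, and then N2* = 232 - 0.26·376 = 134.

N1* ≈ 376, N2* ≈ 134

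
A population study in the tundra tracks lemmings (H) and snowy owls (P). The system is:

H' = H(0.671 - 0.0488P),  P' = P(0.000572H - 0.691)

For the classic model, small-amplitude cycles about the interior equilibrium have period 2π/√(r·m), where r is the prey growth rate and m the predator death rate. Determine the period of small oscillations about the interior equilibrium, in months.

Here r = 0.671 and m = 0.691, so r·m = 0.464.
ω = √0.464 = 0.681 per month, hence T = 2π/ω ≈ 9.23 months.

T ≈ 9.23 months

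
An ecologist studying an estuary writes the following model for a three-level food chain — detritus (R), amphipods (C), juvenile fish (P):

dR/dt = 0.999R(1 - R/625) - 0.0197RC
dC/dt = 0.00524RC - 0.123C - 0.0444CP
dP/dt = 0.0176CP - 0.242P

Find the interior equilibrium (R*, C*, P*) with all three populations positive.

R* ≈ 456, C* ≈ 13.7, P* ≈ 51

From dP/dt = 0: 0.0176C* = 0.242, so C* = 13.7.
From dR/dt = 0: 0.999(1 - R*/625) = 0.0197·13.7, giving R* = 625·(1 - 0.271) = 456.
From dC/dt = 0: 0.00524·456 - 0.123 = 0.0444P*, so P* = 2.26/0.0444 = 51.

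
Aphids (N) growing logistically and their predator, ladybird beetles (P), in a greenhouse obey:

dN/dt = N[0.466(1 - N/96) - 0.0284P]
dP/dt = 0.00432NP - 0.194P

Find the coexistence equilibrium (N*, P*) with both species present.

From dP/dt = 0 with P > 0: 0.00432N* = 0.194, so N* = 44.9.
Substitute into dN/dt = 0: 0.466(1 - 44.9/96) = 0.0284P*.
The bracket is 0.532, giving P* = 0.248/0.0284 = 8.73.

N* ≈ 44.9, P* ≈ 8.73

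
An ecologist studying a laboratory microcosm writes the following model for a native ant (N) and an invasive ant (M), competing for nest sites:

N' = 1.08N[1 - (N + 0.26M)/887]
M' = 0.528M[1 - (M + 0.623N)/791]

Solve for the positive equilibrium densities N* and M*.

N* ≈ 813, M* ≈ 284

Setting both brackets to zero gives the nullclines N + 0.26M = 887 and 0.623N + M = 791.
Substituting M = 791 - 0.623N into the first: N(1 - 0.26·0.623) = 887 - 0.26·791.
So N* = 681/0.838 = 813, and then M* = 791 - 0.623·813 = 284.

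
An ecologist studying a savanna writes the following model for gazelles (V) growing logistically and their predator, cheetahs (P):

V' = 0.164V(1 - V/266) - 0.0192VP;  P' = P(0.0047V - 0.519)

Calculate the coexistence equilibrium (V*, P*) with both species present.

V* ≈ 110, P* ≈ 5

From dP/dt = 0 with P > 0: 0.0047V* = 0.519, so V* = 110.
Substitute into dV/dt = 0: 0.164(1 - 110/266) = 0.0192P*.
The bracket is 0.585, giving P* = 0.0959/0.0192 = 5.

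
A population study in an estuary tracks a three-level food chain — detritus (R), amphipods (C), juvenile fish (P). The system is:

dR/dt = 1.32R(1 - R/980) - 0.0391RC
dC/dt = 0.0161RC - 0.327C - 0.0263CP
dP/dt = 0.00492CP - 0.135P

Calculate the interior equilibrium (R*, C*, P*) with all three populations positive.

R* ≈ 183, C* ≈ 27.4, P* ≈ 99.9

From dP/dt = 0: 0.00492C* = 0.135, so C* = 27.4.
From dR/dt = 0: 1.32(1 - R*/980) = 0.0391·27.4, giving R* = 980·(1 - 0.813) = 183.
From dC/dt = 0: 0.0161·183 - 0.327 = 0.0263P*, so P* = 2.63/0.0263 = 99.9.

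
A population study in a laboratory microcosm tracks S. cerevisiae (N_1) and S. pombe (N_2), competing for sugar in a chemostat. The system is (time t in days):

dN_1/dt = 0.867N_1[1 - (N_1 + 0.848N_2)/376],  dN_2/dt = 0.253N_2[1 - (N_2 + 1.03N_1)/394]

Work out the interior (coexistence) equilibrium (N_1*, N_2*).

N_1* ≈ 331, N_2* ≈ 53.1

Setting both brackets to zero gives the nullclines N_1 + 0.848N_2 = 376 and 1.03N_1 + N_2 = 394.
Substituting N_2 = 394 - 1.03N_1 into the first: N_1(1 - 0.848·1.03) = 376 - 0.848·394.
So N_1* = 41.9/0.127 = 331, and then N_2* = 394 - 1.03·331 = 53.1.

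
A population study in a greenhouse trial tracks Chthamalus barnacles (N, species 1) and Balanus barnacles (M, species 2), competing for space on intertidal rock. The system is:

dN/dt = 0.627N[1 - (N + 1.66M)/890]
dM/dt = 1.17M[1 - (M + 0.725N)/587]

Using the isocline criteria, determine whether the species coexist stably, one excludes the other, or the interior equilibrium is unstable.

unstable coexistence (outcome depends on initial conditions)

Compare the nullcline intercepts: K1/α12 = 890/1.66 = 536 < K2 = 587; K2/α21 = 587/0.725 = 810 < K1 = 890.
Since both are reversed, neither can invade when rare; the interior point is a saddle.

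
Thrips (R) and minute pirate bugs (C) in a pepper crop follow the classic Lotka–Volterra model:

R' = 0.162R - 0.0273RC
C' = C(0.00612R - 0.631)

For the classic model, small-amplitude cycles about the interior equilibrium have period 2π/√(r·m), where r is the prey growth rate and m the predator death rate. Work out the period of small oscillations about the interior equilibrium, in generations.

T ≈ 19.7 generations

Here r = 0.162 and m = 0.631, so r·m = 0.102.
ω = √0.102 = 0.32 per generation, hence T = 2π/ω ≈ 19.7 generations.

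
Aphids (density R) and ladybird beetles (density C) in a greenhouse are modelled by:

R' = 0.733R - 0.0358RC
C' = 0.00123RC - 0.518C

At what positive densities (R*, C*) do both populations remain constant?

Set dC/dt = 0 with C > 0: 0.00123R - 0.518 = 0, so R* = 0.518/0.00123 = 421.
Set dR/dt = 0 with R > 0: 0.733 - 0.0358C = 0, so C* = 0.733/0.0358 = 20.5.

R* ≈ 421, C* ≈ 20.5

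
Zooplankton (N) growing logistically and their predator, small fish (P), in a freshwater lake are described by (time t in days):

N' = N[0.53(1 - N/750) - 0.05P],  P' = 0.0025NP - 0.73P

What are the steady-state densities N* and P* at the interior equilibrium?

From dP/dt = 0 with P > 0: 0.0025N* = 0.73, so N* = 292.
Substitute into dN/dt = 0: 0.53(1 - 292/750) = 0.05P*.
The bracket is 0.611, giving P* = 0.324/0.05 = 6.47.

N* ≈ 292, P* ≈ 6.47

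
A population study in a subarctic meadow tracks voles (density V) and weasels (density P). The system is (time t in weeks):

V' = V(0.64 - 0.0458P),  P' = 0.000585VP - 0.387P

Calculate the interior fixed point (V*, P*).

V* ≈ 662, P* ≈ 14

Set dP/dt = 0 with P > 0: 0.000585V - 0.387 = 0, so V* = 0.387/0.000585 = 662.
Set dV/dt = 0 with V > 0: 0.64 - 0.0458P = 0, so P* = 0.64/0.0458 = 14.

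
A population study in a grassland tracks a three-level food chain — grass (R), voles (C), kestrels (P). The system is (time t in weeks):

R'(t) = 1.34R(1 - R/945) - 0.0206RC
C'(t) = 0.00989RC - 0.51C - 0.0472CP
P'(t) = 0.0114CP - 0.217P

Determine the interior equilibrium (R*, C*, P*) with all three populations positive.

R* ≈ 668, C* ≈ 19, P* ≈ 129

From dP/dt = 0: 0.0114C* = 0.217, so C* = 19.
From dR/dt = 0: 1.34(1 - R*/945) = 0.0206·19, giving R* = 945·(1 - 0.293) = 668.
From dC/dt = 0: 0.00989·668 - 0.51 = 0.0472P*, so P* = 6.1/0.0472 = 129.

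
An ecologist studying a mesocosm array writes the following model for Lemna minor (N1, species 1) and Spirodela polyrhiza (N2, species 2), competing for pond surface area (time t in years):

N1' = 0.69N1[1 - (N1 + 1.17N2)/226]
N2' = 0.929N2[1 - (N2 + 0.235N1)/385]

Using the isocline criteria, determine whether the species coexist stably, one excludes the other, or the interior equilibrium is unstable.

Compare the nullcline intercepts: K1/α12 = 226/1.17 = 193 < K2 = 385; K2/α21 = 385/0.235 = 1640 > K1 = 226.
Since the inequalities point opposite ways, species 2 can invade but species 1 cannot.

species 2 excludes species 1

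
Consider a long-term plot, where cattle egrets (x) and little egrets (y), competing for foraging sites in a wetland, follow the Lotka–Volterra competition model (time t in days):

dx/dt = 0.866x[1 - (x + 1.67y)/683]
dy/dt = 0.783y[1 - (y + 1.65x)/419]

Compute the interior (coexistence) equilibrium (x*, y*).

Setting both brackets to zero gives the nullclines x + 1.67y = 683 and 1.65x + y = 419.
Substituting y = 419 - 1.65x into the first: x(1 - 1.67·1.65) = 683 - 1.67·419.
So x* = -16.7/-1.76 = 9.53, and then y* = 419 - 1.65·9.53 = 403.

x* ≈ 9.53, y* ≈ 403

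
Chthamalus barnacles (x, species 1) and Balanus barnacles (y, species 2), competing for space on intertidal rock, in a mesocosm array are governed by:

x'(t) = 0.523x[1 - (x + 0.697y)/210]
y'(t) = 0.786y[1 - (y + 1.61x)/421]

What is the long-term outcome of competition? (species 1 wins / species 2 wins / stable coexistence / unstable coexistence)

Compare the nullcline intercepts: K1/α12 = 210/0.697 = 301 < K2 = 421; K2/α21 = 421/1.61 = 261 > K1 = 210.
Since the inequalities point opposite ways, species 2 can invade but species 1 cannot.

species 2 excludes species 1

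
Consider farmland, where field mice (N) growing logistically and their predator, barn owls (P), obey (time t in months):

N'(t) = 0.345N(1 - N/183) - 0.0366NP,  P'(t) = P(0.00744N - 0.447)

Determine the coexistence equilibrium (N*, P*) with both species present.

N* ≈ 60.1, P* ≈ 6.33

From dP/dt = 0 with P > 0: 0.00744N* = 0.447, so N* = 60.1.
Substitute into dN/dt = 0: 0.345(1 - 60.1/183) = 0.0366P*.
The bracket is 0.672, giving P* = 0.232/0.0366 = 6.33.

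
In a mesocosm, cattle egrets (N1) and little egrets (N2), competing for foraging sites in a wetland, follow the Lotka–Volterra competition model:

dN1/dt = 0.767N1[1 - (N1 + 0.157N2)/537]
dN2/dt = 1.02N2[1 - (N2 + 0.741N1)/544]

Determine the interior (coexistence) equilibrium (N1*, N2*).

N1* ≈ 511, N2* ≈ 165

Setting both brackets to zero gives the nullclines N1 + 0.157N2 = 537 and 0.741N1 + N2 = 544.
Substituting N2 = 544 - 0.741N1 into the first: N1(1 - 0.157·0.741) = 537 - 0.157·544.
So N1* = 452/0.884 = 511, and then N2* = 544 - 0.741·511 = 165.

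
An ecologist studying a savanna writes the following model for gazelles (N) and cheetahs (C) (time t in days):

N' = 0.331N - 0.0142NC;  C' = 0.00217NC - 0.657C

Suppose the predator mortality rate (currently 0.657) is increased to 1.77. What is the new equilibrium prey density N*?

N* ≈ 816

At the interior fixed point, setting dC/dt = 0 with C > 0 fixes N* = (predator death rate)/(NC coefficient) — independent of the other coefficients.
With the change, N* = 1.77/0.00217 = 816; it rises from 303.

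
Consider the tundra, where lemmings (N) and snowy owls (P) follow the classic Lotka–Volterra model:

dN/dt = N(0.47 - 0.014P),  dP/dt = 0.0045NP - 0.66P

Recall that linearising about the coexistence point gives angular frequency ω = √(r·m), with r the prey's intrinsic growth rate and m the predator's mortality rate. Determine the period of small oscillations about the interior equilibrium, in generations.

T ≈ 11.3 generations

Here r = 0.47 and m = 0.66, so r·m = 0.31.
ω = √0.31 = 0.557 per generation, hence T = 2π/ω ≈ 11.3 generations.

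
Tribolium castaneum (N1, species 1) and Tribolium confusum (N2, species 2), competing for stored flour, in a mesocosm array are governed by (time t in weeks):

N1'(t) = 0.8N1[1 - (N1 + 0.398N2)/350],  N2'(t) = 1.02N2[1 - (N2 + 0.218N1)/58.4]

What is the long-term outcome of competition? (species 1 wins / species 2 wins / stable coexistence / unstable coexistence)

Compare the nullcline intercepts: K1/α12 = 350/0.398 = 879 > K2 = 58.4; K2/α21 = 58.4/0.218 = 268 < K1 = 350.
Since the inequalities point opposite ways, species 1 can invade but species 2 cannot.

species 1 excludes species 2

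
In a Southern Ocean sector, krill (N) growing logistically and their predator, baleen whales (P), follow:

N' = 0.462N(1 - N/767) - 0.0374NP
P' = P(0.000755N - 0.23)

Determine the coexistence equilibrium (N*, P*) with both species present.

N* ≈ 305, P* ≈ 7.45

From dP/dt = 0 with P > 0: 0.000755N* = 0.23, so N* = 305.
Substitute into dN/dt = 0: 0.462(1 - 305/767) = 0.0374P*.
The bracket is 0.603, giving P* = 0.279/0.0374 = 7.45.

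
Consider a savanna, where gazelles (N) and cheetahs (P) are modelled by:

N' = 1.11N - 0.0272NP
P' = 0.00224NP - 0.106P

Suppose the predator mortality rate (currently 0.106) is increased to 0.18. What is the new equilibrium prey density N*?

At the interior fixed point, setting dP/dt = 0 with P > 0 fixes N* = (predator death rate)/(NP coefficient) — independent of the other coefficients.
With the change, N* = 0.18/0.00224 = 80.4; it rises from 47.3.

N* ≈ 80.4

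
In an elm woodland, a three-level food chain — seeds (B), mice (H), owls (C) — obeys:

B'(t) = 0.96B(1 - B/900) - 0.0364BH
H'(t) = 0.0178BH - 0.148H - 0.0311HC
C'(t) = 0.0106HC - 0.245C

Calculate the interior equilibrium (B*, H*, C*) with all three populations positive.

From dC/dt = 0: 0.0106H* = 0.245, so H* = 23.1.
From dB/dt = 0: 0.96(1 - B*/900) = 0.0364·23.1, giving B* = 900·(1 - 0.876) = 111.
From dH/dt = 0: 0.0178·111 - 0.148 = 0.0311C*, so C* = 1.83/0.0311 = 58.9.

B* ≈ 111, H* ≈ 23.1, C* ≈ 58.9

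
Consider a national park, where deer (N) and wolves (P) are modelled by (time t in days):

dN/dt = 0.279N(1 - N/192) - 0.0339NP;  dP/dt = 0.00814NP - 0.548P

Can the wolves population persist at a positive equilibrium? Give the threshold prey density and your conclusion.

The predator equation gives dP/dt > 0 only when N > 0.548/0.00814 = 67.3.
Without the predator, N → K = 192. Since 192 > 67.3, the predator can invade and persist.

Threshold N = 67.3; K > 67.3, so yes, the predator persists.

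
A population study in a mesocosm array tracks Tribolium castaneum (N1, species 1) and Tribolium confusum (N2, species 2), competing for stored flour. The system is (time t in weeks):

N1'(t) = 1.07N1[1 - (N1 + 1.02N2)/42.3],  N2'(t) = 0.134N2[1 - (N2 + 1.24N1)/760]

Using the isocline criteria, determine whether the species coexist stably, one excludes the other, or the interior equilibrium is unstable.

species 2 excludes species 1

Compare the nullcline intercepts: K1/α12 = 42.3/1.02 = 41.5 < K2 = 760; K2/α21 = 760/1.24 = 613 > K1 = 42.3.
Since the inequalities point opposite ways, species 2 can invade but species 1 cannot.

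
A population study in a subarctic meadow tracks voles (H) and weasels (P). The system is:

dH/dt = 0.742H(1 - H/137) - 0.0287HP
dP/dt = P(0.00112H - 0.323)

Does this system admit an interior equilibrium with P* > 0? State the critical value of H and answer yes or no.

The predator equation gives dP/dt > 0 only when H > 0.323/0.00112 = 288.
Without the predator, H → K = 137. Since 137 < 288, the predator cannot invade.

Threshold H = 288; K < 288, so no, the predator goes extinct.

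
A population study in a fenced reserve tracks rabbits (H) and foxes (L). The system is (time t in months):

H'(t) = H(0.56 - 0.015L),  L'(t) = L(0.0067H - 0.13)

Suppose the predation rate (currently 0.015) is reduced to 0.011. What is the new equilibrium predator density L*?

At the interior fixed point, setting dH/dt = 0 with H > 0 fixes L* = (prey growth rate)/(HL coefficient) — independent of the other coefficients.
With the change, L* = 0.56/0.011 = 50.9; it rises from 37.3.

L* ≈ 50.9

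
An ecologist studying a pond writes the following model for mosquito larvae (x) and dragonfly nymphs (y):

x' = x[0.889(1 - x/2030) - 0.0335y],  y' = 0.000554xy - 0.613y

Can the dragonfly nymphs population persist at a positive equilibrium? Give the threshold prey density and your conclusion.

The predator equation gives dy/dt > 0 only when x > 0.613/0.000554 = 1110.
Without the predator, x → K = 2030. Since 2030 > 1110, the predator can invade and persist.

Threshold x = 1110; K > 1110, so yes, the predator persists.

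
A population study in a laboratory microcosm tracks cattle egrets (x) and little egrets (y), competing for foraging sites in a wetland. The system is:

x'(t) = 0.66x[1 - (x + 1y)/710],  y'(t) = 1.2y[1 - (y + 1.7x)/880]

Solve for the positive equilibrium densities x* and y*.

x* ≈ 243, y* ≈ 467

Setting both brackets to zero gives the nullclines x + 1y = 710 and 1.7x + y = 880.
Substituting y = 880 - 1.7x into the first: x(1 - 1·1.7) = 710 - 1·880.
So x* = -170/-0.7 = 243, and then y* = 880 - 1.7·243 = 467.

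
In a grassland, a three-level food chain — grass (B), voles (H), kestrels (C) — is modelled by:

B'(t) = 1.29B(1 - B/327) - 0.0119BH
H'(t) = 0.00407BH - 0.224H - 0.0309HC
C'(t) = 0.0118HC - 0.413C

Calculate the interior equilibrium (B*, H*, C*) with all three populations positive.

B* ≈ 221, H* ≈ 35, C* ≈ 21.9

From dC/dt = 0: 0.0118H* = 0.413, so H* = 35.
From dB/dt = 0: 1.29(1 - B*/327) = 0.0119·35, giving B* = 327·(1 - 0.323) = 221.
From dH/dt = 0: 0.00407·221 - 0.224 = 0.0309C*, so C* = 0.677/0.0309 = 21.9.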